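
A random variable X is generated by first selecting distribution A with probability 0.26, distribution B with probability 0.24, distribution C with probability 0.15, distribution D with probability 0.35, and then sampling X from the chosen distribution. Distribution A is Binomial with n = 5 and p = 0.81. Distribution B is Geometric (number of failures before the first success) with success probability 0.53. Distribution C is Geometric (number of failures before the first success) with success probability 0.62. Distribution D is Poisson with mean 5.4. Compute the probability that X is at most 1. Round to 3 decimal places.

Conditional on each component, P(X ≤ 1): A: 0.00552561; B: 0.7791; C: 0.8556; D: 0.0289061.
By total probability, P(X ≤ 1) = 0.26·0.00552561 + 0.24·0.7791 + 0.15·0.8556 + 0.35·0.0289061 = 0.326878.

0.327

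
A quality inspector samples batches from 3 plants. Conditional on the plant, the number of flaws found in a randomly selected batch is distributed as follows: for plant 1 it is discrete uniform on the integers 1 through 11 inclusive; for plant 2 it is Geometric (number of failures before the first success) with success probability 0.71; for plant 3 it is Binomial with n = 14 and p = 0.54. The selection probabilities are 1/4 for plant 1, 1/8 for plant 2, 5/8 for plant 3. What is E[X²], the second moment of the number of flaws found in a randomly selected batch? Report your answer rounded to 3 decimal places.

49.487

For each component E[X²] = Var + (mean)², giving 1: 46; 2: 0.742115; 3: 60.6312.
Overall E[X²] = 0.25·46 + 0.125·0.742115 + 0.625·60.6312 = 49.4873.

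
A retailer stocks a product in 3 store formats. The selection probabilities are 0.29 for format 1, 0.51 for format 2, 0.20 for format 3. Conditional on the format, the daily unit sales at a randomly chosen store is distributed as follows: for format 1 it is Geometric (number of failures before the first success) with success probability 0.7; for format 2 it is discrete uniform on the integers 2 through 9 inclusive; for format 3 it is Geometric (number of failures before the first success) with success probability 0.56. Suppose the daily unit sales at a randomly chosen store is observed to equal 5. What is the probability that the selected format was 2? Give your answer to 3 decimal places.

0.965

Likelihoods P(X=5 | ·): 1: 0.001701; 2: 0.125; 3: 0.00923531.
Posterior ∝ prior × likelihood. Numerator for 2: 0.51·0.125 = 0.06375.
Normalizing constant: 0.29·0.001701 + 0.51·0.125 + 0.2·0.00923531 = 0.0660904.
P(2 | observation) = 0.06375 / 0.0660904 = 0.964589.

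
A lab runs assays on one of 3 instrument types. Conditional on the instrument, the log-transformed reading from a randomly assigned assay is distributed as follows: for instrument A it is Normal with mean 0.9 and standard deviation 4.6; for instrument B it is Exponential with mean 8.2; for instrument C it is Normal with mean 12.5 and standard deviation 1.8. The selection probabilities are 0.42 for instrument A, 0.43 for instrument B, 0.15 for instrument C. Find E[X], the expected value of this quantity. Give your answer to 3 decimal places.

Component means — A: 0.9; B: 8.2; C: 12.5.
E[X] = 0.42·0.9 + 0.43·8.2 + 0.15·12.5 = 5.779.

5.779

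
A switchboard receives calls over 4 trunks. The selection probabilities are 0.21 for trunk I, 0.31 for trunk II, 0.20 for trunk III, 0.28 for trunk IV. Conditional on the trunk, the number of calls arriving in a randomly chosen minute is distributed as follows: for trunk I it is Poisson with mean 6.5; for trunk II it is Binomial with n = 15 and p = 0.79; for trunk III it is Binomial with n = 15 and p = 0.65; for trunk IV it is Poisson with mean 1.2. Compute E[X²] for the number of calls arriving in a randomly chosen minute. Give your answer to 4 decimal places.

74.9741

For each component E[X²] = Var + (mean)², giving I: 48.75; II: 142.911; III: 98.475; IV: 2.64.
Overall E[X²] = 0.21·48.75 + 0.31·142.911 + 0.2·98.475 + 0.28·2.64 = 74.9741.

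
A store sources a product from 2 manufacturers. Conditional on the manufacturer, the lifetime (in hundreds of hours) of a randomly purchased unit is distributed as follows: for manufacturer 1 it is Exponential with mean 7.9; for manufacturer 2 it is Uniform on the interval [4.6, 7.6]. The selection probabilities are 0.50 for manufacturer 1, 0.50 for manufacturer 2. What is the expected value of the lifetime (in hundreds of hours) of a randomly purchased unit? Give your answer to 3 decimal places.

7.000

Component means — 1: 7.9; 2: 6.1.
E[X] = 0.5·7.9 + 0.5·6.1 = 7.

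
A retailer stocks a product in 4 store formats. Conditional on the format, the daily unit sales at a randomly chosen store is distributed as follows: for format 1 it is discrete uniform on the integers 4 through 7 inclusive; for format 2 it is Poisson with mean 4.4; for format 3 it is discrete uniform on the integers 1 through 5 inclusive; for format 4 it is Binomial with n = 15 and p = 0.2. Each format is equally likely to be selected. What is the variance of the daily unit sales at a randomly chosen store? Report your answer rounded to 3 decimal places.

3.614

Per component, 1: μ=5.5, E[X²]=31.5; 2: μ=4.4, E[X²]=23.76; 3: μ=3, E[X²]=11; 4: μ=3, E[X²]=11.4.
E[X] = 0.25·5.5 + 0.25·4.4 + 0.25·3 + 0.25·3 = 3.975.
E[X²] = 0.25·31.5 + 0.25·23.76 + 0.25·11 + 0.25·11.4 = 19.415.
Var(X) = E[X²] − (E[X])² = 19.415 − 15.8006 = 3.61438.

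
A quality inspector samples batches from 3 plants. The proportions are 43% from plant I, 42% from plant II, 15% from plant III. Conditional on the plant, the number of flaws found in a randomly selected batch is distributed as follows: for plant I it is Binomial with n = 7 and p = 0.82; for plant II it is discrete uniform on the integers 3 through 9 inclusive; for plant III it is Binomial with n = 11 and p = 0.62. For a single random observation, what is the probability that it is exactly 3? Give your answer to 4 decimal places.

0.0713

Conditional on each plant, P(X = 3): I: 0.0202581; II: 0.142857; III: 0.0170973.
By total probability, P(X = 3) = 0.43·0.0202581 + 0.42·0.142857 + 0.15·0.0170973 = 0.0712756.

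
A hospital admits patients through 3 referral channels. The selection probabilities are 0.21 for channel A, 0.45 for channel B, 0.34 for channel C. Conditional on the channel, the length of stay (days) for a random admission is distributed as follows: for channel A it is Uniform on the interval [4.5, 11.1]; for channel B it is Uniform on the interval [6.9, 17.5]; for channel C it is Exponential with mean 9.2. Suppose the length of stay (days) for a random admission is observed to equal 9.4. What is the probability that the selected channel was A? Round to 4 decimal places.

Likelihoods f(9.4 | ·): A: 0.151515; B: 0.0943396; C: 0.039127.
Posterior ∝ prior × likelihood. Numerator for A: 0.21·0.151515 = 0.0318182.
Normalizing constant: 0.21·0.151515 + 0.45·0.0943396 + 0.34·0.039127 = 0.0875742.
P(A | observation) = 0.0318182 / 0.0875742 = 0.363328.

0.3633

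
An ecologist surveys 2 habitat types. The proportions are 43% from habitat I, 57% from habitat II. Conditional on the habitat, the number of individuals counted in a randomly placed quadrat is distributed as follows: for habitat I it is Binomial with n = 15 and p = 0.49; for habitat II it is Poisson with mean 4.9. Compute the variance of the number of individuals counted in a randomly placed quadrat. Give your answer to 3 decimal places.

5.876

Per component, I: μ=7.35, E[X²]=57.771; II: μ=4.9, E[X²]=28.91.
E[X] = 0.43·7.35 + 0.57·4.9 = 5.9535.
E[X²] = 0.43·57.771 + 0.57·28.91 = 41.3202.
Var(X) = E[X²] − (E[X])² = 41.3202 − 35.4442 = 5.87607.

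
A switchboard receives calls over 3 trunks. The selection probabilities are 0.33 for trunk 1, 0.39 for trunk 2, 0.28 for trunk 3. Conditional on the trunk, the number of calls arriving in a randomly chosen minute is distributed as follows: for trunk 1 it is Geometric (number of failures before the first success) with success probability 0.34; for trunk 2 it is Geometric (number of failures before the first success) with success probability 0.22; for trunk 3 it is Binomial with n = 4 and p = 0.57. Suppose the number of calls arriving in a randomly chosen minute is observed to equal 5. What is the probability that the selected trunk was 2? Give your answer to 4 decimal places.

Likelihoods P(X=5 | ·): 1: 0.0425793; 2: 0.0635178; 3: 0.
Posterior ∝ prior × likelihood. Numerator for 2: 0.39·0.0635178 = 0.024772.
Normalizing constant: 0.33·0.0425793 + 0.39·0.0635178 + 0.28·0 = 0.0388231.
P(2 | observation) = 0.024772 / 0.0388231 = 0.638072.

0.6381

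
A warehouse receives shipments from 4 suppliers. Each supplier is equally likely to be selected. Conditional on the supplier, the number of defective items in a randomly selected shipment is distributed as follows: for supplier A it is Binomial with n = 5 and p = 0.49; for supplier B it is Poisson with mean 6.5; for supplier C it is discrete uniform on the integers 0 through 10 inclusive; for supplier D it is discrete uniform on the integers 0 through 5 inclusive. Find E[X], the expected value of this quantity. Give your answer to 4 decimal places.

Component means — A: 2.45; B: 6.5; C: 5; D: 2.5.
E[X] = 0.25·2.45 + 0.25·6.5 + 0.25·5 + 0.25·2.5 = 4.1125.

4.1125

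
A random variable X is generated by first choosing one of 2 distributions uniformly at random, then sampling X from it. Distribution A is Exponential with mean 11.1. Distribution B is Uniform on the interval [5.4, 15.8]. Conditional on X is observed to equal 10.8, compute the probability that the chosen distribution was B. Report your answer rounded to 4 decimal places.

0.7385

Likelihoods f(10.8 | ·): A: 0.0340502; B: 0.0961538.
Posterior ∝ prior × likelihood. Numerator for B: 0.5·0.0961538 = 0.0480769.
Normalizing constant: 0.5·0.0340502 + 0.5·0.0961538 = 0.065102.
P(B | observation) = 0.0480769 / 0.065102 = 0.738486.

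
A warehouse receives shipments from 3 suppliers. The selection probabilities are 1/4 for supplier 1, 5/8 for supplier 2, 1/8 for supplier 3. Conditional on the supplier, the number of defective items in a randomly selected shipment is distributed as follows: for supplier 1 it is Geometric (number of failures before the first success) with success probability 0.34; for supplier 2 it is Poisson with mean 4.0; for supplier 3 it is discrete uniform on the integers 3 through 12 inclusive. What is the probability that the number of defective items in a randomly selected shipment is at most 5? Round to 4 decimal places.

Conditional on each supplier, P(X ≤ 5): 1: 0.917346; 2: 0.78513; 3: 0.3.
By total probability, P(X ≤ 5) = 0.25·0.917346 + 0.625·0.78513 + 0.125·0.3 = 0.757543.

0.7575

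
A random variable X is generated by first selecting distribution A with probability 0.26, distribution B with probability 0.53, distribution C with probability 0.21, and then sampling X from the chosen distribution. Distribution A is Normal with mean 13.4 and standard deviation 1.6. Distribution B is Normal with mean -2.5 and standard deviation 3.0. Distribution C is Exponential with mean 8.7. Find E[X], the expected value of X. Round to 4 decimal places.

Component means — A: 13.4; B: -2.5; C: 8.7.
E[X] = 0.26·13.4 + 0.53·-2.5 + 0.21·8.7 = 3.986.

3.9860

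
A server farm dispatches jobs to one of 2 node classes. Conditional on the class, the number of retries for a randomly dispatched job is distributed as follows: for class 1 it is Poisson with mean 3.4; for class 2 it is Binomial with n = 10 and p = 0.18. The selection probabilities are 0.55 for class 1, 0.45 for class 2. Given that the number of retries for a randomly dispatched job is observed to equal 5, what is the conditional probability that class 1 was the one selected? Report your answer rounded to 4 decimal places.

Likelihoods P(X=5 | ·): 1: 0.126361; 2: 0.0176536.
Posterior ∝ prior × likelihood. Numerator for 1: 0.55·0.126361 = 0.0694984.
Normalizing constant: 0.55·0.126361 + 0.45·0.0176536 = 0.0774425.
P(1 | observation) = 0.0694984 / 0.0774425 = 0.897419.

0.8974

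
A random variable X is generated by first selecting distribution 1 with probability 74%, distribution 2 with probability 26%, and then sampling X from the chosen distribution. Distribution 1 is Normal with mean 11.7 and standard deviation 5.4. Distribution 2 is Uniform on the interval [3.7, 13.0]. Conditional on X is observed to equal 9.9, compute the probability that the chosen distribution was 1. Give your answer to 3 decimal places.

Likelihoods f(9.9 | ·): 1: 0.0698858; 2: 0.107527.
Posterior ∝ prior × likelihood. Numerator for 1: 0.74·0.0698858 = 0.0517155.
Normalizing constant: 0.74·0.0698858 + 0.26·0.107527 = 0.0796725.
P(1 | observation) = 0.0517155 / 0.0796725 = 0.649101.

0.649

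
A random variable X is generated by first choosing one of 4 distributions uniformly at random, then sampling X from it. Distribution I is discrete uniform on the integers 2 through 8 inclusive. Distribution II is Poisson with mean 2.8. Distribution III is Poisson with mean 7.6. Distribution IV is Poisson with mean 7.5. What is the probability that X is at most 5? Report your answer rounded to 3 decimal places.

0.495

Conditional on each component, P(X ≤ 5): I: 0.571429; II: 0.93489; III: 0.230681; IV: 0.241436.
By total probability, P(X ≤ 5) = 0.25·0.571429 + 0.25·0.93489 + 0.25·0.230681 + 0.25·0.241436 = 0.494609.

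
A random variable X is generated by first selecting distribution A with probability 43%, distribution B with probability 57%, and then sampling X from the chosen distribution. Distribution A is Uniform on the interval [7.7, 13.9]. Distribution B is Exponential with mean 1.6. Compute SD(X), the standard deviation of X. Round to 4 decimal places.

Per component, A: μ=10.8, E[X²]=119.843; B: μ=1.6, E[X²]=5.12.
E[X] = 0.43·10.8 + 0.57·1.6 = 5.556.
E[X²] = 0.43·119.843 + 0.57·5.12 = 54.451.
Var(X) = E[X²] − (E[X])² = 54.451 − 30.8691 = 23.5819.
SD(X) = √23.5819 = 4.85612.

4.8561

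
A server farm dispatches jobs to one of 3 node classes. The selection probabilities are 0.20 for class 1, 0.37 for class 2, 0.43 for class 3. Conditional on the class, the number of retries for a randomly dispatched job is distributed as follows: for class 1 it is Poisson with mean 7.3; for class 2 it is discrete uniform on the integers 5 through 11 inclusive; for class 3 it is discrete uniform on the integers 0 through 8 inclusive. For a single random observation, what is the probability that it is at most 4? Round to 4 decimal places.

Conditional on each class, P(X ≤ 4): 1: 0.14734; 2: 0; 3: 0.555556.
By total probability, P(X ≤ 4) = 0.2·0.14734 + 0.37·0 + 0.43·0.555556 = 0.268357.

0.2684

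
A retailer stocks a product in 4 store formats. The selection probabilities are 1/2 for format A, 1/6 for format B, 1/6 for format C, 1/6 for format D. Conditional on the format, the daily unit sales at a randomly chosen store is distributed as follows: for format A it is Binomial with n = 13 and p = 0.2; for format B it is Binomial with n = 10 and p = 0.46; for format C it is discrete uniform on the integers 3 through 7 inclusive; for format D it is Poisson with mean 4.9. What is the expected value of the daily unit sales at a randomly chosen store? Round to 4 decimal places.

3.7167

Component means — A: 2.6; B: 4.6; C: 5; D: 4.9.
E[X] = 0.5·2.6 + 0.166667·4.6 + 0.166667·5 + 0.166667·4.9 = 3.71667.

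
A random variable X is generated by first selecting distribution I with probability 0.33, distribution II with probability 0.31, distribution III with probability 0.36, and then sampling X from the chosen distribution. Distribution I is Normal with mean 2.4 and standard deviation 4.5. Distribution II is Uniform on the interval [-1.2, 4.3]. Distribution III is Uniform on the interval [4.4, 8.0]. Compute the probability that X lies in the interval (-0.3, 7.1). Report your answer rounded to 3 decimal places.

Conditional on each component, P(-0.3 < X < 7.1): I: 0.577607; II: 0.836364; III: 0.75.
By total probability, P(-0.3 < X < 7.1) = 0.33·0.577607 + 0.31·0.836364 + 0.36·0.75 = 0.719883.

0.720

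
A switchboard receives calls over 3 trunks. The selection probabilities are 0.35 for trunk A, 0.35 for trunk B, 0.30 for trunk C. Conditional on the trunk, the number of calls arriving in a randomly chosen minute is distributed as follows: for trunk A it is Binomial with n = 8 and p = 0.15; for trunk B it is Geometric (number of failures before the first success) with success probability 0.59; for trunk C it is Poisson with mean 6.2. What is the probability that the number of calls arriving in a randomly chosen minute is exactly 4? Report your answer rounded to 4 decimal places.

0.0498

Conditional on each trunk, P(X = 4): A: 0.0184986; B: 0.016672; C: 0.124948.
By total probability, P(X = 4) = 0.35·0.0184986 + 0.35·0.016672 + 0.3·0.124948 = 0.0497941.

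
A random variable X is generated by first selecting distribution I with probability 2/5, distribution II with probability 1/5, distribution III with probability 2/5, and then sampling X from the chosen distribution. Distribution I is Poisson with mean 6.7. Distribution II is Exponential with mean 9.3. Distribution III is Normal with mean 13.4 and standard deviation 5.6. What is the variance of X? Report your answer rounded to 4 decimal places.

41.5900

Per component, I: μ=6.7, E[X²]=51.59; II: μ=9.3, E[X²]=172.98; III: μ=13.4, E[X²]=210.92.
E[X] = 0.4·6.7 + 0.2·9.3 + 0.4·13.4 = 9.9.
E[X²] = 0.4·51.59 + 0.2·172.98 + 0.4·210.92 = 139.6.
Var(X) = E[X²] − (E[X])² = 139.6 − 98.01 = 41.59.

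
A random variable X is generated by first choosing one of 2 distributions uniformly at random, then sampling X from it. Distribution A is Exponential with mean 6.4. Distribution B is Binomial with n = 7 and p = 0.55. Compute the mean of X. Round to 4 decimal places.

5.1250

Component means — A: 6.4; B: 3.85.
E[X] = 0.5·6.4 + 0.5·3.85 = 5.125.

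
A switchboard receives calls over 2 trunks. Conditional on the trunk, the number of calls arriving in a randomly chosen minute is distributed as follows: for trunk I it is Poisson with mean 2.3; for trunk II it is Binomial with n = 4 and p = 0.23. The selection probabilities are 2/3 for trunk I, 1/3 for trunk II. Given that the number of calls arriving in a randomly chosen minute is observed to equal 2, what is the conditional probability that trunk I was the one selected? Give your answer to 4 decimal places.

Likelihoods P(X=2 | ·): I: 0.265185; II: 0.188186.
Posterior ∝ prior × likelihood. Numerator for I: 0.666667·0.265185 = 0.17679.
Normalizing constant: 0.666667·0.265185 + 0.333333·0.188186 = 0.239519.
P(I | observation) = 0.17679 / 0.239519 = 0.738105.

0.7381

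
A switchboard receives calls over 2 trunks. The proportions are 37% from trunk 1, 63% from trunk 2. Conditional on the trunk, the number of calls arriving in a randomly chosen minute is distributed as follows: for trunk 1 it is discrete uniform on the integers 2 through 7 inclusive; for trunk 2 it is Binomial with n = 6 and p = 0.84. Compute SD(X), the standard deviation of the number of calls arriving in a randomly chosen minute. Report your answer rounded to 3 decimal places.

Per component, 1: μ=4.5, E[X²]=23.1667; 2: μ=5.04, E[X²]=26.208.
E[X] = 0.37·4.5 + 0.63·5.04 = 4.8402.
E[X²] = 0.37·23.1667 + 0.63·26.208 = 25.0827.
Var(X) = E[X²] − (E[X])² = 25.0827 − 23.4275 = 1.65517.
SD(X) = √1.65517 = 1.28653.

1.287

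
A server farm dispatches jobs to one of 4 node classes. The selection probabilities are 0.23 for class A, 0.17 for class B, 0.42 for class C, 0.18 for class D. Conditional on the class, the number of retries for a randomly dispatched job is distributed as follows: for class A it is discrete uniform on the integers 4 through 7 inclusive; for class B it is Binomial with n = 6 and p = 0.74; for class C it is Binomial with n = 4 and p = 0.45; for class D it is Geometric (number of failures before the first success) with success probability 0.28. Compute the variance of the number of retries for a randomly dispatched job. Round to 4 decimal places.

Per component, A: μ=5.5, E[X²]=31.5; B: μ=4.44, E[X²]=20.868; C: μ=1.8, E[X²]=4.23; D: μ=2.57143, E[X²]=15.7959.
E[X] = 0.23·5.5 + 0.17·4.44 + 0.42·1.8 + 0.18·2.57143 = 3.23866.
E[X²] = 0.23·31.5 + 0.17·20.868 + 0.42·4.23 + 0.18·15.7959 = 15.4124.
Var(X) = E[X²] − (E[X])² = 15.4124 − 10.4889 = 4.92353.

4.9235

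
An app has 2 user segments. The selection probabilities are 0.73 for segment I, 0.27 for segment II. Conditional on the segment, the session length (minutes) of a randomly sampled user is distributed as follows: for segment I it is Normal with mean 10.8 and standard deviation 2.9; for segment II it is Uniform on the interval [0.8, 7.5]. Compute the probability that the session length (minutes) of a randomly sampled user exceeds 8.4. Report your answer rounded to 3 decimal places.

0.581

Conditional on each segment, P(X > 8.4): I: 0.796048; II: 0.
By total probability, P(X > 8.4) = 0.73·0.796048 + 0.27·0 = 0.581115.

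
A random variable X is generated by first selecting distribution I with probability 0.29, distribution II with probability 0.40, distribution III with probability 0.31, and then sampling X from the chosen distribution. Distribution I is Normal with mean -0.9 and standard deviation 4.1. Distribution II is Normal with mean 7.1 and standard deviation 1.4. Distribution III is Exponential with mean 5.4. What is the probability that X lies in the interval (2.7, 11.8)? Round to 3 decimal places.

Conditional on each component, P(2.7 < X < 11.8): I: 0.188983; II: 0.99877; III: 0.494074.
By total probability, P(2.7 < X < 11.8) = 0.29·0.188983 + 0.4·0.99877 + 0.31·0.494074 = 0.607476.

0.607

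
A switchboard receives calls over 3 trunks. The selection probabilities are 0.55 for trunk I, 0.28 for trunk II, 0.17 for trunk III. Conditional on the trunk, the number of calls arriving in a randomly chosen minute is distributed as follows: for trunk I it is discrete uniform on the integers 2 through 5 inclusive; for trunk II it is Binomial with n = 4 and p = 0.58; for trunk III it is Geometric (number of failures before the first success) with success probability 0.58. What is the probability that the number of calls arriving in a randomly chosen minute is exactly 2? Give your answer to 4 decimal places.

0.2546

Conditional on each trunk, P(X = 2): I: 0.25; II: 0.356046; III: 0.102312.
By total probability, P(X = 2) = 0.55·0.25 + 0.28·0.356046 + 0.17·0.102312 = 0.254586.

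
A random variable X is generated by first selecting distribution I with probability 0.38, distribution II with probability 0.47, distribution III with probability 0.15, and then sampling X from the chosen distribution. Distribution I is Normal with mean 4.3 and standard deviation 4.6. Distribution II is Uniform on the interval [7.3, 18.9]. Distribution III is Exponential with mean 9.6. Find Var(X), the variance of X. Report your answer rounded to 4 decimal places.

Per component, I: μ=4.3, E[X²]=39.65; II: μ=13.1, E[X²]=182.823; III: μ=9.6, E[X²]=184.32.
E[X] = 0.38·4.3 + 0.47·13.1 + 0.15·9.6 = 9.231.
E[X²] = 0.38·39.65 + 0.47·182.823 + 0.15·184.32 = 128.642.
Var(X) = E[X²] − (E[X])² = 128.642 − 85.2114 = 43.4306.

43.4306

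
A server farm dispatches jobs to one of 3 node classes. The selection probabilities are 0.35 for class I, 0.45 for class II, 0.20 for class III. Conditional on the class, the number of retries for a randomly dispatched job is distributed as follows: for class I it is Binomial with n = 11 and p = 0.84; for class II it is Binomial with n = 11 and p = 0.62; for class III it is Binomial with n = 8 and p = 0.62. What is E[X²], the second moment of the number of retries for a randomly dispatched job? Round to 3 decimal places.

For each component E[X²] = Var + (mean)², giving I: 86.856; II: 49.104; III: 26.4864.
Overall E[X²] = 0.35·86.856 + 0.45·49.104 + 0.2·26.4864 = 57.7937.

57.794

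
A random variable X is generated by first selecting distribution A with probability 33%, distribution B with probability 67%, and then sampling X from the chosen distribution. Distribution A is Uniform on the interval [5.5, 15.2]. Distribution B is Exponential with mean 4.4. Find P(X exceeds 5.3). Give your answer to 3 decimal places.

0.531

Conditional on each component, P(X > 5.3): A: 1; B: 0.299828.
By total probability, P(X > 5.3) = 0.33·1 + 0.67·0.299828 = 0.530885.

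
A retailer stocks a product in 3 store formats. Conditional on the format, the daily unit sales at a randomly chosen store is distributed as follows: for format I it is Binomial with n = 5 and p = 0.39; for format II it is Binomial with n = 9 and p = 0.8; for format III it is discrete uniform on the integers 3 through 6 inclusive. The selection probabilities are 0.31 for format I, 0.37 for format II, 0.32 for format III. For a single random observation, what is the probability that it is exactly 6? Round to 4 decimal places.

Conditional on each format, P(X = 6): I: 0; II: 0.176161; III: 0.25.
By total probability, P(X = 6) = 0.31·0 + 0.37·0.176161 + 0.32·0.25 = 0.145179.

0.1452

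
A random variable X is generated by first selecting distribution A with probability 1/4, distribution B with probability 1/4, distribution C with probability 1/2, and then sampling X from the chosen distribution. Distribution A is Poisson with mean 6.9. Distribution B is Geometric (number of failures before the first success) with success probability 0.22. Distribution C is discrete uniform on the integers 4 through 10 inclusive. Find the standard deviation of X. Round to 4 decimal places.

3.1544

Per component, A: μ=6.9, E[X²]=54.51; B: μ=3.54545, E[X²]=28.686; C: μ=7, E[X²]=53.
E[X] = 0.25·6.9 + 0.25·3.54545 + 0.5·7 = 6.11136.
E[X²] = 0.25·54.51 + 0.25·28.686 + 0.5·53 = 47.299.
Var(X) = E[X²] − (E[X])² = 47.299 − 37.3488 = 9.95022.
SD(X) = √9.95022 = 3.1544.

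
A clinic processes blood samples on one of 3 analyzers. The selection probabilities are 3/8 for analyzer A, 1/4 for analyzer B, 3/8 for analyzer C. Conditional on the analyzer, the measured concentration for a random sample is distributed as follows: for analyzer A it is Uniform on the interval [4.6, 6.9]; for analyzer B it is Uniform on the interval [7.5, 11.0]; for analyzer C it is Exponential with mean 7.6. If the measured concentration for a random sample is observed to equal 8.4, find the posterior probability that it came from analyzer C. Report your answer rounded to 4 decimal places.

Likelihoods f(8.4 | ·): A: 0; B: 0.285714; C: 0.0435689.
Posterior ∝ prior × likelihood. Numerator for C: 0.375·0.0435689 = 0.0163383.
Normalizing constant: 0.375·0 + 0.25·0.285714 + 0.375·0.0435689 = 0.0877669.
P(C | observation) = 0.0163383 / 0.0877669 = 0.186156.

0.1862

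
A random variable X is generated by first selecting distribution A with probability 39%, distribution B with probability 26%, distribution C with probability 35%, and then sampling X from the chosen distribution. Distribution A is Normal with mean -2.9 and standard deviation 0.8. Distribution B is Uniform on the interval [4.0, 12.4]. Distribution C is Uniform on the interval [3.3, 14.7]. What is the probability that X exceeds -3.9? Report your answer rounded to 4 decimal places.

Conditional on each component, P(X > -3.9): A: 0.89435; B: 1; C: 1.
By total probability, P(X > -3.9) = 0.39·0.89435 + 0.26·1 + 0.35·1 = 0.958797.

0.9588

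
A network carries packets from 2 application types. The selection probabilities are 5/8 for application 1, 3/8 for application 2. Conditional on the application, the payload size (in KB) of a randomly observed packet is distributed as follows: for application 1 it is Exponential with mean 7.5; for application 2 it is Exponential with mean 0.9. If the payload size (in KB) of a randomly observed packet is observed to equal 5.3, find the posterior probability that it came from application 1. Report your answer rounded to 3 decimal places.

0.973

Likelihoods f(5.3 | ·): 1: 0.0657714; 2: 0.00307784.
Posterior ∝ prior × likelihood. Numerator for 1: 0.625·0.0657714 = 0.0411071.
Normalizing constant: 0.625·0.0657714 + 0.375·0.00307784 = 0.0422613.
P(1 | observation) = 0.0411071 / 0.0422613 = 0.972689.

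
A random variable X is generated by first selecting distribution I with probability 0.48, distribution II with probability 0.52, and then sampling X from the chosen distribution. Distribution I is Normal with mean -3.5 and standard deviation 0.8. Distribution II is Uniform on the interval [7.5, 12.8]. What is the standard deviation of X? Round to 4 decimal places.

Per component, I: μ=-3.5, E[X²]=12.89; II: μ=10.15, E[X²]=105.363.
E[X] = 0.48·-3.5 + 0.52·10.15 = 3.598.
E[X²] = 0.48·12.89 + 0.52·105.363 = 60.9761.
Var(X) = E[X²] − (E[X])² = 60.9761 − 12.9456 = 48.0305.
SD(X) = √48.0305 = 6.93041.

6.9304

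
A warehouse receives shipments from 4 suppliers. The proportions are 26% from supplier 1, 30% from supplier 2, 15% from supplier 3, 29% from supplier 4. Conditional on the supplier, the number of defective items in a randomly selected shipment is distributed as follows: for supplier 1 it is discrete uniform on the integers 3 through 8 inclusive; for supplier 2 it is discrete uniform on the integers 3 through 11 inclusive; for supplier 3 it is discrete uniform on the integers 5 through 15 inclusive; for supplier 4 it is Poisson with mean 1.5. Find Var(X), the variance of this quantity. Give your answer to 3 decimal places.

13.045

Per component, 1: μ=5.5, E[X²]=33.1667; 2: μ=7, E[X²]=55.6667; 3: μ=10, E[X²]=110; 4: μ=1.5, E[X²]=3.75.
E[X] = 0.26·5.5 + 0.3·7 + 0.15·10 + 0.29·1.5 = 5.465.
E[X²] = 0.26·33.1667 + 0.3·55.6667 + 0.15·110 + 0.29·3.75 = 42.9108.
Var(X) = E[X²] − (E[X])² = 42.9108 − 29.8662 = 13.0446.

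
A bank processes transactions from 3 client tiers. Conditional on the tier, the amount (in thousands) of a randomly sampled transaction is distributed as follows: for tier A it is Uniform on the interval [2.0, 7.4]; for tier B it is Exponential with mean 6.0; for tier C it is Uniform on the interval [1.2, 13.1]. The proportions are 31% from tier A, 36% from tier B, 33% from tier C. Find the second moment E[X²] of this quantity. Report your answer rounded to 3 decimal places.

54.286

For each component E[X²] = Var + (mean)², giving A: 24.52; B: 72; C: 62.9233.
Overall E[X²] = 0.31·24.52 + 0.36·72 + 0.33·62.9233 = 54.2859.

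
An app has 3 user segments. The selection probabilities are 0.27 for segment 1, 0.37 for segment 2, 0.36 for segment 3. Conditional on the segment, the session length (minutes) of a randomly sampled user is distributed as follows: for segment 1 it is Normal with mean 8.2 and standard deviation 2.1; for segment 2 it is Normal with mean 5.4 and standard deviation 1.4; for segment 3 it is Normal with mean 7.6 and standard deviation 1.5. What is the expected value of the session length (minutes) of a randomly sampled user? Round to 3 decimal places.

Component means — 1: 8.2; 2: 5.4; 3: 7.6.
E[X] = 0.27·8.2 + 0.37·5.4 + 0.36·7.6 = 6.948.

6.948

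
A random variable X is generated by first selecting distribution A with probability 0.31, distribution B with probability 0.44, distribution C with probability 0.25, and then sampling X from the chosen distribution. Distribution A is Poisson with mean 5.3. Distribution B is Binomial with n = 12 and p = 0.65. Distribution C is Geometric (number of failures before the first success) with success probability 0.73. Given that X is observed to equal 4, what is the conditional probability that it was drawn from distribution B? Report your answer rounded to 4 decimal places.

0.1445

Likelihoods P(X=4 | ·): A: 0.164109; B: 0.0198977; C: 0.00387952.
Posterior ∝ prior × likelihood. Numerator for B: 0.44·0.0198977 = 0.00875499.
Normalizing constant: 0.31·0.164109 + 0.44·0.0198977 + 0.25·0.00387952 = 0.0605986.
P(B | observation) = 0.00875499 / 0.0605986 = 0.144475.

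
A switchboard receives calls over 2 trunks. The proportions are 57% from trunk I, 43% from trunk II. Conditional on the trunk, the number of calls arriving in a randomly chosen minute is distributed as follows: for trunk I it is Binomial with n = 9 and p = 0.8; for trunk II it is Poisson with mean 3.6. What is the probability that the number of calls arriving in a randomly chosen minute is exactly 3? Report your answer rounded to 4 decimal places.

0.0929

Conditional on each trunk, P(X = 3): I: 0.00275251; II: 0.212469.
By total probability, P(X = 3) = 0.57·0.00275251 + 0.43·0.212469 = 0.0929307.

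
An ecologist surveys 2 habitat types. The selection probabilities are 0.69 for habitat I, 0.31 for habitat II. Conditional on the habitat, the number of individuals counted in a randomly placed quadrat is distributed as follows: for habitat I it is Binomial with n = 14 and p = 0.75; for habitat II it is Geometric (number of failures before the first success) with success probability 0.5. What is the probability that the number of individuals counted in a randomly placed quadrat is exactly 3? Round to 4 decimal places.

0.0194

Conditional on each habitat, P(X = 3): I: 3.66122e-05; II: 0.0625.
By total probability, P(X = 3) = 0.69·3.66122e-05 + 0.31·0.0625 = 0.0194003.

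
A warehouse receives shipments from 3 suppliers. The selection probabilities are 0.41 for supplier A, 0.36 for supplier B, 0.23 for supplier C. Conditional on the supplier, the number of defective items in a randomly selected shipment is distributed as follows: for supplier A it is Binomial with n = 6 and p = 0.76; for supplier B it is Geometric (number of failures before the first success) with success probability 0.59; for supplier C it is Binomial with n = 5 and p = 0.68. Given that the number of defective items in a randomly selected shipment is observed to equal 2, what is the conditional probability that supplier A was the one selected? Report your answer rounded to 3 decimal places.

0.143

Likelihoods P(X=2 | ·): A: 0.0287451; B: 0.099179; C: 0.151519.
Posterior ∝ prior × likelihood. Numerator for A: 0.41·0.0287451 = 0.0117855.
Normalizing constant: 0.41·0.0287451 + 0.36·0.099179 + 0.23·0.151519 = 0.0823393.
P(A | observation) = 0.0117855 / 0.0823393 = 0.143133.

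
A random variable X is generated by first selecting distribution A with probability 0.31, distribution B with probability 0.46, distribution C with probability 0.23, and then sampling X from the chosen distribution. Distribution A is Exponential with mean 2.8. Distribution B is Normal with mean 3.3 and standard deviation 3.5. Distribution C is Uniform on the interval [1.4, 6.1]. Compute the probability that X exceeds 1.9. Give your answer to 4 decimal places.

Conditional on each component, P(X > 1.9): A: 0.507341; B: 0.655422; C: 0.893617.
By total probability, P(X > 1.9) = 0.31·0.507341 + 0.46·0.655422 + 0.23·0.893617 = 0.664302.

0.6643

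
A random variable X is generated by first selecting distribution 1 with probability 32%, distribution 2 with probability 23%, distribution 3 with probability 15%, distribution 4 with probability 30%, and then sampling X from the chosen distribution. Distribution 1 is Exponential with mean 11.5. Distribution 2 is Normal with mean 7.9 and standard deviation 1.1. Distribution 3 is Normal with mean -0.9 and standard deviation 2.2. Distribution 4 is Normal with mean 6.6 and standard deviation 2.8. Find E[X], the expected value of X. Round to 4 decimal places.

7.3420

Component means — 1: 11.5; 2: 7.9; 3: -0.9; 4: 6.6.
E[X] = 0.32·11.5 + 0.23·7.9 + 0.15·-0.9 + 0.3·6.6 = 7.342.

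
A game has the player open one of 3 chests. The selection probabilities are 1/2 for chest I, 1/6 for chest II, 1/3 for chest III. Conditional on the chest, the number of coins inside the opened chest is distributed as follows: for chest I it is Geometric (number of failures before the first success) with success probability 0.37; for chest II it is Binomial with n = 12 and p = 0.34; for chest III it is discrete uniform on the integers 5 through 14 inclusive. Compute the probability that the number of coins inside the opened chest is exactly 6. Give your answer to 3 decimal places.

0.065

Conditional on each chest, P(X = 6): I: 0.0231337; II: 0.11798; III: 0.1.
By total probability, P(X = 6) = 0.5·0.0231337 + 0.166667·0.11798 + 0.333333·0.1 = 0.0645635.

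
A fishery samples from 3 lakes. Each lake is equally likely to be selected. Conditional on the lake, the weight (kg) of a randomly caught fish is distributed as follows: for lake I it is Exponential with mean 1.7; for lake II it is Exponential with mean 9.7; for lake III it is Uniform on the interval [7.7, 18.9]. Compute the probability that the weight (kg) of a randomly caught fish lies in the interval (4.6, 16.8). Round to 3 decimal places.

Conditional on each lake, P(4.6 < X < 16.8): I: 0.0667603; II: 0.445429; III: 0.8125.
By total probability, P(4.6 < X < 16.8) = 0.333333·0.0667603 + 0.333333·0.445429 + 0.333333·0.8125 = 0.441563.

0.442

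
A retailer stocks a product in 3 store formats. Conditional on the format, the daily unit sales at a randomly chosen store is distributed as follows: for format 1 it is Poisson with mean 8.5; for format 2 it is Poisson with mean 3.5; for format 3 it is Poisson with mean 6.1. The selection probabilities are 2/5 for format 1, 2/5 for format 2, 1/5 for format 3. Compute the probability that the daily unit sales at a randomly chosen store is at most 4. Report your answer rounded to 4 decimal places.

Conditional on each format, P(X ≤ 4): 1: 0.074364; 2: 0.725445; 3: 0.271894.
By total probability, P(X ≤ 4) = 0.4·0.074364 + 0.4·0.725445 + 0.2·0.271894 = 0.374302.

0.3743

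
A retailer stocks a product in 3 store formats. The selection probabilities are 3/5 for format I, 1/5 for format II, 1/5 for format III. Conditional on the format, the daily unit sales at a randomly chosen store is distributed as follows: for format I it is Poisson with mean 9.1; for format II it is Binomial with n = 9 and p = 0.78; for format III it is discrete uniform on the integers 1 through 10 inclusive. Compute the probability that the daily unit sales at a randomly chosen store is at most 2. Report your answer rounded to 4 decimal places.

0.0436

Conditional on each format, P(X ≤ 2): I: 0.00575135; II: 0.000586054; III: 0.2.
By total probability, P(X ≤ 2) = 0.6·0.00575135 + 0.2·0.000586054 + 0.2·0.2 = 0.043568.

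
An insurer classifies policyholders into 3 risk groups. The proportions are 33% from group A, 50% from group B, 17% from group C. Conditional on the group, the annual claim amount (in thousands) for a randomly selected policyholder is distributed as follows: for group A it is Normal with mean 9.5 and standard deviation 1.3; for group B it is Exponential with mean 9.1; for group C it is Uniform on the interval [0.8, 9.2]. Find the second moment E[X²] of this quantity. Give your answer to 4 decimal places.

For each component E[X²] = Var + (mean)², giving A: 91.94; B: 165.62; C: 30.88.
Overall E[X²] = 0.33·91.94 + 0.5·165.62 + 0.17·30.88 = 118.4.

118.3998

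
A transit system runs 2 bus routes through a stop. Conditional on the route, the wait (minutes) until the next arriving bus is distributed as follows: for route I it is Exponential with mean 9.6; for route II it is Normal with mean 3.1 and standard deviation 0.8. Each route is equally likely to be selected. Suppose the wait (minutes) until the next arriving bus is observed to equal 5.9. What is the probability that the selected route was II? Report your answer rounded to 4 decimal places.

Likelihoods f(5.9 | ·): I: 0.0563402; II: 0.00109085.
Posterior ∝ prior × likelihood. Numerator for II: 0.5·0.00109085 = 0.000545427.
Normalizing constant: 0.5·0.0563402 + 0.5·0.00109085 = 0.0287155.
P(II | observation) = 0.000545427 / 0.0287155 = 0.0189941.

0.0190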